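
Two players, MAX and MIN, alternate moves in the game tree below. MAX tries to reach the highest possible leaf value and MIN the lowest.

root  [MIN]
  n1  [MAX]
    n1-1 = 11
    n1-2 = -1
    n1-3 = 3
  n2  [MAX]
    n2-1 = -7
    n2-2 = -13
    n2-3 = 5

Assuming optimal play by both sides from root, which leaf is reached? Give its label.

n2-3

n1 (MAX): max(11, -1, 3) = 11
n2 (MAX): max(-7, -13, 5) = 5
root (MIN): min(11, 5) = 5
At root, MIN picks n2 (lowest: 5).
At n2, MAX picks n2-3 (highest: 5).
Terminal value 5.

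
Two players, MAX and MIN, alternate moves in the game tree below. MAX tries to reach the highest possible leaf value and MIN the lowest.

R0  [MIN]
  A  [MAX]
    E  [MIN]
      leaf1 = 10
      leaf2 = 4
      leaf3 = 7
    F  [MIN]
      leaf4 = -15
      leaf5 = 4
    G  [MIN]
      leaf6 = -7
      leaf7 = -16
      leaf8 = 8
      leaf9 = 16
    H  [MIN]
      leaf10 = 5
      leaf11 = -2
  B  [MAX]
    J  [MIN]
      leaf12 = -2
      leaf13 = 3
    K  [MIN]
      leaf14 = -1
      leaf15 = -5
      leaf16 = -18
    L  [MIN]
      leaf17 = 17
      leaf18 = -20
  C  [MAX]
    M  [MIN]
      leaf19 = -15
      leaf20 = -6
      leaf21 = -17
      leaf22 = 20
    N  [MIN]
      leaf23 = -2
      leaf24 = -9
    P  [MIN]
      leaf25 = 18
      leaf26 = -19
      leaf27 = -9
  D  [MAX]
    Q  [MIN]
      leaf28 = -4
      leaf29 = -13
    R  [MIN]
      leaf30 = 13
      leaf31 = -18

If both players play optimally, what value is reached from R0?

-13

E (MIN): min(10, 4, 7) = 4
F (MIN): min(-15, 4) = -15
G (MIN): min(-7, -16, 8, 16) = -16
H (MIN): min(5, -2) = -2
A (MAX): max(4, -15, -16, -2) = 4
J (MIN): min(-2, 3) = -2
K (MIN): min(-1, -5, -18) = -18
L (MIN): min(17, -20) = -20
B (MAX): max(-2, -18, -20) = -2
M (MIN): min(-15, -6, -17, 20) = -17
N (MIN): min(-2, -9) = -9
P (MIN): min(18, -19, -9) = -19
C (MAX): max(-17, -9, -19) = -9
Q (MIN): min(-4, -13) = -13
R (MIN): min(13, -18) = -18
D (MAX): max(-13, -18) = -13
R0 (MIN): min(4, -2, -9, -13) = -13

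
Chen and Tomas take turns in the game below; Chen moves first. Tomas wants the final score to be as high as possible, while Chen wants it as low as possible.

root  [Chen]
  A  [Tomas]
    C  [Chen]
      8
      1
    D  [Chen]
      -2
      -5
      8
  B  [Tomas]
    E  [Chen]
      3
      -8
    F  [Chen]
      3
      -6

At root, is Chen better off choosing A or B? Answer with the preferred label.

B

C (Chen): min(8, 1) = 1
D (Chen): min(-2, -5, 8) = -5
A (Tomas): max(1, -5) = 1
E (Chen): min(3, -8) = -8
F (Chen): min(3, -6) = -6
B (Tomas): max(-8, -6) = -6
Chen prefers the lower value; A=1, B=-6. B is better since -6 < 1.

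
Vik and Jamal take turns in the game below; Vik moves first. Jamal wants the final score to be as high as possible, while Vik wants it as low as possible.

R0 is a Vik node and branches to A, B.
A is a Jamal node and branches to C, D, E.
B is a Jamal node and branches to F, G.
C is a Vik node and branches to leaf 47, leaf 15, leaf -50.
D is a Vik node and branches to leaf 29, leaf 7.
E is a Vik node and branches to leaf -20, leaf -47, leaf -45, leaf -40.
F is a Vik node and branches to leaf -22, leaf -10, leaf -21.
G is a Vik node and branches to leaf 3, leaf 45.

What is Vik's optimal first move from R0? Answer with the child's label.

B

C (Vik): min(47, 15, -50) = -50
D (Vik): min(29, 7) = 7
E (Vik): min(-20, -47, -45, -40) = -47
A (Jamal): max(-50, 7, -47) = 7
F (Vik): min(-22, -10, -21) = -22
G (Vik): min(3, 45) = 3
B (Jamal): max(-22, 3) = 3
R0 (Vik): min(7, 3) = 3
Vik at R0 wants the lowest of {A=7, B=3}, so chooses B.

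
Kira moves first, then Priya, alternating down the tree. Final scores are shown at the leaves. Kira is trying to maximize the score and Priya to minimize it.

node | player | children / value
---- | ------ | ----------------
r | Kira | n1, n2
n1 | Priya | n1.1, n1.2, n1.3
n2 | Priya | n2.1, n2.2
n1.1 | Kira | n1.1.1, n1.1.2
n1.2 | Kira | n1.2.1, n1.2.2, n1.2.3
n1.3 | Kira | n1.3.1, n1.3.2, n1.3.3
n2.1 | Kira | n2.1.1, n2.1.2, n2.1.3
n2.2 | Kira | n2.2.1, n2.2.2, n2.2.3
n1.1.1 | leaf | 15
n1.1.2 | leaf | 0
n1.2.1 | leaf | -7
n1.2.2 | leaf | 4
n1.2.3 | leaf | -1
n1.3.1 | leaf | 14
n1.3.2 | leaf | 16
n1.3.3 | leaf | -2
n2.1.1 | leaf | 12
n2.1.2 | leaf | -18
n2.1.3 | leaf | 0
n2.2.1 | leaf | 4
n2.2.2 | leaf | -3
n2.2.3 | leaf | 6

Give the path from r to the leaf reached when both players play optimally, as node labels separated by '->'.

n1.1 (Kira): max(15, 0) = 15
n1.2 (Kira): max(-7, 4, -1) = 4
n1.3 (Kira): max(14, 16, -2) = 16
n1 (Priya): min(15, 4, 16) = 4
n2.1 (Kira): max(12, -18, 0) = 12
n2.2 (Kira): max(4, -3, 6) = 6
n2 (Priya): min(12, 6) = 6
r (Kira): max(4, 6) = 6
At r, Kira picks n2 (highest: 6).
At n2, Priya picks n2.2 (lowest: 6).
At n2.2, Kira picks n2.2.3 (highest: 6).
Terminal value 6.

r -> n2 -> n2.2 -> n2.2.3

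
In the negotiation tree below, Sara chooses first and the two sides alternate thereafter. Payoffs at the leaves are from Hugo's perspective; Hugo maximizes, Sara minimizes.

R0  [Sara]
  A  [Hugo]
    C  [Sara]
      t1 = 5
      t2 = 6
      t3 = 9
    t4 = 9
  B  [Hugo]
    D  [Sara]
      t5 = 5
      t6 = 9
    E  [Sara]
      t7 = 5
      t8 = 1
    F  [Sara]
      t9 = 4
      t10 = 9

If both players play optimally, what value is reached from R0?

C (Sara): min(5, 6, 9) = 5
A (Hugo): max(5, 9) = 9
D (Sara): min(5, 9) = 5
E (Sara): min(5, 1) = 1
F (Sara): min(4, 9) = 4
B (Hugo): max(5, 1, 4) = 5
R0 (Sara): min(9, 5) = 5

5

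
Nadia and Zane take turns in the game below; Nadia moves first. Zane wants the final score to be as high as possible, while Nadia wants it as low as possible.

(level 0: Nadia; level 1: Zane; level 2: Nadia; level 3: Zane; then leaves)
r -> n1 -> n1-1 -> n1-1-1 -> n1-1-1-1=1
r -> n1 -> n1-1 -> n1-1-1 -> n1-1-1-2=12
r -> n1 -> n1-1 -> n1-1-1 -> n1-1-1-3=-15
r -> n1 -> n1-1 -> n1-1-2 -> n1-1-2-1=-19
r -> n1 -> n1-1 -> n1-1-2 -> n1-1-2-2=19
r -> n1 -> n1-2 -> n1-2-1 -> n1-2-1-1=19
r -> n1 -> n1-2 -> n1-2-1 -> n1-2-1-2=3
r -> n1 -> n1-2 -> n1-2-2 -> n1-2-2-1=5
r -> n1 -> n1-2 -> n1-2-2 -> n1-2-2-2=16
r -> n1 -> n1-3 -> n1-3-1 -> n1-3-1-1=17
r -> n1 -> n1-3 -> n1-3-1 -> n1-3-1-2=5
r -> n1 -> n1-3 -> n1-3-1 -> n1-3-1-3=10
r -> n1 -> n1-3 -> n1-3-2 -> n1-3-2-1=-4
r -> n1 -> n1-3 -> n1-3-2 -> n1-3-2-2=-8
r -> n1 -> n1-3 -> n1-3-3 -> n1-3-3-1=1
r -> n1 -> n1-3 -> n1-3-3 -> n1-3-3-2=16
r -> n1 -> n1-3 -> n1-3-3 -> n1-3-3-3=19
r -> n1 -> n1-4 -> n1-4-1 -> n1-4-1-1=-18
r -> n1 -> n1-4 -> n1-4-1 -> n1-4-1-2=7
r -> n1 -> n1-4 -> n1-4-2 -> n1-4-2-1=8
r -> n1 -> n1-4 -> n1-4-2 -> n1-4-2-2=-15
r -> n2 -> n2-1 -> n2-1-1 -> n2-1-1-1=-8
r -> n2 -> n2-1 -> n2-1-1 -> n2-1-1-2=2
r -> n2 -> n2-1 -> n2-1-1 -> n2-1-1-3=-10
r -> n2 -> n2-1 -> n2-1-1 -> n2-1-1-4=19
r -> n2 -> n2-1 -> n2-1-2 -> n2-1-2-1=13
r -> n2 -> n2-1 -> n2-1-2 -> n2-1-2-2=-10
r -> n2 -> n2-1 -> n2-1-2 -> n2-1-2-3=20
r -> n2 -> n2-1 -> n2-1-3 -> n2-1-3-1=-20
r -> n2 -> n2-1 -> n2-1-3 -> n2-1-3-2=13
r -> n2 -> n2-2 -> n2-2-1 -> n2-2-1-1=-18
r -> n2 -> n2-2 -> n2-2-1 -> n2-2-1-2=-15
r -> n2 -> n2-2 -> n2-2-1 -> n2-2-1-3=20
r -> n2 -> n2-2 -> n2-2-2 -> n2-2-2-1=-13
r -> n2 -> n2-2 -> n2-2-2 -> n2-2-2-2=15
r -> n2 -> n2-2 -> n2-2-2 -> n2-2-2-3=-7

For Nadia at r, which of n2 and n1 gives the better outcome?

n2

n2-1-1 (Zane): max(-8, 2, -10, 19) = 19
n2-1-2 (Zane): max(13, -10, 20) = 20
n2-1-3 (Zane): max(-20, 13) = 13
n2-1 (Nadia): min(19, 20, 13) = 13
n2-2-1 (Zane): max(-18, -15, 20) = 20
n2-2-2 (Zane): max(-13, 15, -7) = 15
n2-2 (Nadia): min(20, 15) = 15
n2 (Zane): max(13, 15) = 15
n1-1-1 (Zane): max(1, 12, -15) = 12
n1-1-2 (Zane): max(-19, 19) = 19
n1-1 (Nadia): min(12, 19) = 12
n1-2-1 (Zane): max(19, 3) = 19
n1-2-2 (Zane): max(5, 16) = 16
n1-2 (Nadia): min(19, 16) = 16
n1-3-1 (Zane): max(17, 5, 10) = 17
n1-3-2 (Zane): max(-4, -8) = -4
n1-3-3 (Zane): max(1, 16, 19) = 19
n1-3 (Nadia): min(17, -4, 19) = -4
n1-4-1 (Zane): max(-18, 7) = 7
n1-4-2 (Zane): max(8, -15) = 8
n1-4 (Nadia): min(7, 8) = 7
n1 (Zane): max(12, 16, -4, 7) = 16
Nadia prefers the lower value; n2=15, n1=16. n2 is better since 15 < 16.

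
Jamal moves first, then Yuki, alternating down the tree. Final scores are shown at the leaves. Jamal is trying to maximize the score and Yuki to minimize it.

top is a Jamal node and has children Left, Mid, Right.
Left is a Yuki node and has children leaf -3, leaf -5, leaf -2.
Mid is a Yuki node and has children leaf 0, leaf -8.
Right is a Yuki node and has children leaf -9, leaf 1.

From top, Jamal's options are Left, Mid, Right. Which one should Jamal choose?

Left

Left (Yuki): min(-3, -5, -2) = -5
Mid (Yuki): min(0, -8) = -8
Right (Yuki): min(-9, 1) = -9
top (Jamal): max(-5, -8, -9) = -5
Jamal at top wants the highest of {Left=-5, Mid=-8, Right=-9}, so chooses Left.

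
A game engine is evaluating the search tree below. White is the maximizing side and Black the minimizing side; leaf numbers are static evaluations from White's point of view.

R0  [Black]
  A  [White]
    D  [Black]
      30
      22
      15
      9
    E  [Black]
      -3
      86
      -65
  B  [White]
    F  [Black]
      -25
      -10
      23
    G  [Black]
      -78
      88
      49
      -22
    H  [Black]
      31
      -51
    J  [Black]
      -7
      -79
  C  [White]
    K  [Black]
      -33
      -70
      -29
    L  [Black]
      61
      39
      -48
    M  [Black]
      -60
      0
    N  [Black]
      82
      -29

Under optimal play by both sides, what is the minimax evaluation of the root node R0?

-29

D (Black): min(30, 22, 15, 9) = 9
E (Black): min(-3, 86, -65) = -65
A (White): max(9, -65) = 9
F (Black): min(-25, -10, 23) = -25
G (Black): min(-78, 88, 49, -22) = -78
H (Black): min(31, -51) = -51
J (Black): min(-7, -79) = -79
B (White): max(-25, -78, -51, -79) = -25
K (Black): min(-33, -70, -29) = -70
L (Black): min(61, 39, -48) = -48
M (Black): min(-60, 0) = -60
N (Black): min(82, -29) = -29
C (White): max(-70, -48, -60, -29) = -29
R0 (Black): min(9, -25, -29) = -29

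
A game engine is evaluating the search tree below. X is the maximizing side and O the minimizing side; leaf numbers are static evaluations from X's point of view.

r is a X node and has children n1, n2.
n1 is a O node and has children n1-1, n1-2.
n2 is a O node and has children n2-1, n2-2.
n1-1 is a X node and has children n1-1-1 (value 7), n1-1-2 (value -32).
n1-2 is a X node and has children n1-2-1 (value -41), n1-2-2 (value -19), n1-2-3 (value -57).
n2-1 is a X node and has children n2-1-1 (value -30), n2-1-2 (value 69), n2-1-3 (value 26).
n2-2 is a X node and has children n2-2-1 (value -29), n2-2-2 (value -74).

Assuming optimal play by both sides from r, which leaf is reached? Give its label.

n1-1 (X): max(7, -32) = 7
n1-2 (X): max(-41, -19, -57) = -19
n1 (O): min(7, -19) = -19
n2-1 (X): max(-30, 69, 26) = 69
n2-2 (X): max(-29, -74) = -29
n2 (O): min(69, -29) = -29
r (X): max(-19, -29) = -19
At r, X picks n1 (highest: -19).
At n1, O picks n1-2 (lowest: -19).
At n1-2, X picks n1-2-2 (highest: -19).
Terminal value -19.

n1-2-2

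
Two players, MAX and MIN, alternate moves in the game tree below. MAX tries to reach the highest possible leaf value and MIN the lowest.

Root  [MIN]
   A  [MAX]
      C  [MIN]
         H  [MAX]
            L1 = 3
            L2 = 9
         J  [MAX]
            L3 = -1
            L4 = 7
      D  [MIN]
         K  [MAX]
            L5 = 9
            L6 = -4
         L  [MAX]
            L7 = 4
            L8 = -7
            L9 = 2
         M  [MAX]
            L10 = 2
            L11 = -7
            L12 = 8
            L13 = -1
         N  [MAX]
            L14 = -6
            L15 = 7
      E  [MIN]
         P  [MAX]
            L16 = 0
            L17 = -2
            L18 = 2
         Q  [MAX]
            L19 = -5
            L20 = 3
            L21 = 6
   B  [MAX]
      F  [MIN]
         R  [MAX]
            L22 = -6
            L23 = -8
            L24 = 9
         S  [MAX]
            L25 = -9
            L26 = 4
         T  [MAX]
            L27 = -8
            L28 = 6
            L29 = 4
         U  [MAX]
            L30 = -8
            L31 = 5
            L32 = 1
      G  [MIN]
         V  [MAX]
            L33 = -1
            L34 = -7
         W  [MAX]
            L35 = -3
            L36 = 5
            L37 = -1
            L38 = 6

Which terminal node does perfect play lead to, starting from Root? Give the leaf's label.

H (MAX): max(3, 9) = 9
J (MAX): max(-1, 7) = 7
C (MIN): min(9, 7) = 7
K (MAX): max(9, -4) = 9
L (MAX): max(4, -7, 2) = 4
M (MAX): max(2, -7, 8, -1) = 8
N (MAX): max(-6, 7) = 7
D (MIN): min(9, 4, 8, 7) = 4
P (MAX): max(0, -2, 2) = 2
Q (MAX): max(-5, 3, 6) = 6
E (MIN): min(2, 6) = 2
A (MAX): max(7, 4, 2) = 7
R (MAX): max(-6, -8, 9) = 9
S (MAX): max(-9, 4) = 4
T (MAX): max(-8, 6, 4) = 6
U (MAX): max(-8, 5, 1) = 5
F (MIN): min(9, 4, 6, 5) = 4
V (MAX): max(-1, -7) = -1
W (MAX): max(-3, 5, -1, 6) = 6
G (MIN): min(-1, 6) = -1
B (MAX): max(4, -1) = 4
Root (MIN): min(7, 4) = 4
At Root, MIN picks B (lowest: 4).
At B, MAX picks F (highest: 4).
At F, MIN picks S (lowest: 4).
At S, MAX picks L26 (highest: 4).
Terminal value 4.

L26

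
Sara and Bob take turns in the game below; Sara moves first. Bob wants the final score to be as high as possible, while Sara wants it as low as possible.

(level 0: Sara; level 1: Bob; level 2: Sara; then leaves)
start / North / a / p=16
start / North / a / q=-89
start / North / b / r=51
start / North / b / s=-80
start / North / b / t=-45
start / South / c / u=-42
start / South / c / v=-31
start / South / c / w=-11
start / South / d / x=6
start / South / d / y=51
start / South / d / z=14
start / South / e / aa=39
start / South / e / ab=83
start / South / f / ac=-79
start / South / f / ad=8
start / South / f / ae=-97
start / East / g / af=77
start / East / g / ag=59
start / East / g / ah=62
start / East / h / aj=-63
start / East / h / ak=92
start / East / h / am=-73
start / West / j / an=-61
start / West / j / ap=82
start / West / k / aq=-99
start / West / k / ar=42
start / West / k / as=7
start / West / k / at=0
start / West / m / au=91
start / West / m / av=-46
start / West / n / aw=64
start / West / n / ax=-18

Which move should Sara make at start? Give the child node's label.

a (Sara): min(16, -89) = -89
b (Sara): min(51, -80, -45) = -80
North (Bob): max(-89, -80) = -80
c (Sara): min(-42, -31, -11) = -42
d (Sara): min(6, 51, 14) = 6
e (Sara): min(39, 83) = 39
f (Sara): min(-79, 8, -97) = -97
South (Bob): max(-42, 6, 39, -97) = 39
g (Sara): min(77, 59, 62) = 59
h (Sara): min(-63, 92, -73) = -73
East (Bob): max(59, -73) = 59
j (Sara): min(-61, 82) = -61
k (Sara): min(-99, 42, 7, 0) = -99
m (Sara): min(91, -46) = -46
n (Sara): min(64, -18) = -18
West (Bob): max(-61, -99, -46, -18) = -18
start (Sara): min(-80, 39, 59, -18) = -80
Sara at start wants the lowest of {North=-80, South=39, East=59, West=-18}, so chooses North.

North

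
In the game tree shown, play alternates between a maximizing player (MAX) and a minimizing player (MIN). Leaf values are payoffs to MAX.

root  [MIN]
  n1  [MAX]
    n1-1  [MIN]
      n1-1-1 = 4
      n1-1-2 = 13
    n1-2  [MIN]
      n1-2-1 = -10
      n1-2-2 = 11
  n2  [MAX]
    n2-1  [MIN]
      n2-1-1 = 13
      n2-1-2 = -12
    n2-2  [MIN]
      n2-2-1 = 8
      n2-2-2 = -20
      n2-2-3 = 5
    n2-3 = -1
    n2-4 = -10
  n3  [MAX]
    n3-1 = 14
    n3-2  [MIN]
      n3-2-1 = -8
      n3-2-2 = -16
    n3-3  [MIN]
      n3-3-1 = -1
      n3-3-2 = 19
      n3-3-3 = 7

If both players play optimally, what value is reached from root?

-1

n1-1 (MIN): min(4, 13) = 4
n1-2 (MIN): min(-10, 11) = -10
n1 (MAX): max(4, -10) = 4
n2-1 (MIN): min(13, -12) = -12
n2-2 (MIN): min(8, -20, 5) = -20
n2 (MAX): max(-12, -20, -1, -10) = -1
n3-2 (MIN): min(-8, -16) = -16
n3-3 (MIN): min(-1, 19, 7) = -1
n3 (MAX): max(14, -16, -1) = 14
root (MIN): min(4, -1, 14) = -1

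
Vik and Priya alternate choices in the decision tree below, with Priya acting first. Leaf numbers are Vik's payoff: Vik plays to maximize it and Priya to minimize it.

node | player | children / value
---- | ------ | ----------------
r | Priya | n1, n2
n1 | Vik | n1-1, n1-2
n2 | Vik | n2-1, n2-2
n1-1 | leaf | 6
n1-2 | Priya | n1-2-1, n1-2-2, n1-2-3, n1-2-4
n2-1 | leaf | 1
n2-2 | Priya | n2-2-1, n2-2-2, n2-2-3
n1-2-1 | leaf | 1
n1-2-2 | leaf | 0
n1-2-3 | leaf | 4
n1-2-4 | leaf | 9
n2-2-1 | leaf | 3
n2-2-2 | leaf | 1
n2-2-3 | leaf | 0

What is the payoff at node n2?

1

n2-2 (Priya): min(3, 1, 0) = 0
n2 (Vik): max(1, 0) = 1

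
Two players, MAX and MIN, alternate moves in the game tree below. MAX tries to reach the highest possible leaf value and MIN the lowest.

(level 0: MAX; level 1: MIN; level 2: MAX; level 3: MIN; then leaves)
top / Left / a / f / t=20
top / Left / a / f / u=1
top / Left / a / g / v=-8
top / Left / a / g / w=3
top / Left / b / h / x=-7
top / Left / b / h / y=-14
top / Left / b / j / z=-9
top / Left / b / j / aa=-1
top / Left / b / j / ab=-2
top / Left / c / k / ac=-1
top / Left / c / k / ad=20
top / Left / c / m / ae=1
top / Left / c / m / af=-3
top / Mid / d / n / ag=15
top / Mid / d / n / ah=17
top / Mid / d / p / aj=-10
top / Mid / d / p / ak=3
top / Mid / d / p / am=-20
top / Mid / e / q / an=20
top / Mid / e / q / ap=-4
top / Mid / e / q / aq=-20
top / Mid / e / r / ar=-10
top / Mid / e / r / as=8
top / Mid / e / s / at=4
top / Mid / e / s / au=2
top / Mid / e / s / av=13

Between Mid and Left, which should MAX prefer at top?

Mid

n (MIN): min(15, 17) = 15
p (MIN): min(-10, 3, -20) = -20
d (MAX): max(15, -20) = 15
q (MIN): min(20, -4, -20) = -20
r (MIN): min(-10, 8) = -10
s (MIN): min(4, 2, 13) = 2
e (MAX): max(-20, -10, 2) = 2
Mid (MIN): min(15, 2) = 2
f (MIN): min(20, 1) = 1
g (MIN): min(-8, 3) = -8
a (MAX): max(1, -8) = 1
h (MIN): min(-7, -14) = -14
j (MIN): min(-9, -1, -2) = -9
b (MAX): max(-14, -9) = -9
k (MIN): min(-1, 20) = -1
m (MIN): min(1, -3) = -3
c (MAX): max(-1, -3) = -1
Left (MIN): min(1, -9, -1) = -9
MAX prefers the higher value; Mid=2, Left=-9. Mid is better since 2 > -9.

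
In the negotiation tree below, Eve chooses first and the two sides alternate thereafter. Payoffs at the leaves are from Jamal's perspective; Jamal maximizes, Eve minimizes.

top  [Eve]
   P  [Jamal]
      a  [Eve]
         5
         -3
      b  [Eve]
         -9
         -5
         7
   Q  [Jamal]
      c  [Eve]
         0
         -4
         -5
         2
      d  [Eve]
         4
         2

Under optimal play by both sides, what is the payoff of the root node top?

a (Eve): min(5, -3) = -3
b (Eve): min(-9, -5, 7) = -9
P (Jamal): max(-3, -9) = -3
c (Eve): min(0, -4, -5, 2) = -5
d (Eve): min(4, 2) = 2
Q (Jamal): max(-5, 2) = 2
top (Eve): min(-3, 2) = -3

-3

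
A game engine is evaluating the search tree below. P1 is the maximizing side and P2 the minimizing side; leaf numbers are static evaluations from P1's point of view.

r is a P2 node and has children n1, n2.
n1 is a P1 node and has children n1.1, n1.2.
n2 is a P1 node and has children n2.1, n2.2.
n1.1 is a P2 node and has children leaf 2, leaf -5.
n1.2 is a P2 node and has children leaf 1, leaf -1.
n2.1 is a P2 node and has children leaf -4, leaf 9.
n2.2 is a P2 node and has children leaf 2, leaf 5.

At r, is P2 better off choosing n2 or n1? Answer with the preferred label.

n2.1 (P2): min(-4, 9) = -4
n2.2 (P2): min(2, 5) = 2
n2 (P1): max(-4, 2) = 2
n1.1 (P2): min(2, -5) = -5
n1.2 (P2): min(1, -1) = -1
n1 (P1): max(-5, -1) = -1
P2 prefers the lower value; n2=2, n1=-1. n1 is better since -1 < 2.

n1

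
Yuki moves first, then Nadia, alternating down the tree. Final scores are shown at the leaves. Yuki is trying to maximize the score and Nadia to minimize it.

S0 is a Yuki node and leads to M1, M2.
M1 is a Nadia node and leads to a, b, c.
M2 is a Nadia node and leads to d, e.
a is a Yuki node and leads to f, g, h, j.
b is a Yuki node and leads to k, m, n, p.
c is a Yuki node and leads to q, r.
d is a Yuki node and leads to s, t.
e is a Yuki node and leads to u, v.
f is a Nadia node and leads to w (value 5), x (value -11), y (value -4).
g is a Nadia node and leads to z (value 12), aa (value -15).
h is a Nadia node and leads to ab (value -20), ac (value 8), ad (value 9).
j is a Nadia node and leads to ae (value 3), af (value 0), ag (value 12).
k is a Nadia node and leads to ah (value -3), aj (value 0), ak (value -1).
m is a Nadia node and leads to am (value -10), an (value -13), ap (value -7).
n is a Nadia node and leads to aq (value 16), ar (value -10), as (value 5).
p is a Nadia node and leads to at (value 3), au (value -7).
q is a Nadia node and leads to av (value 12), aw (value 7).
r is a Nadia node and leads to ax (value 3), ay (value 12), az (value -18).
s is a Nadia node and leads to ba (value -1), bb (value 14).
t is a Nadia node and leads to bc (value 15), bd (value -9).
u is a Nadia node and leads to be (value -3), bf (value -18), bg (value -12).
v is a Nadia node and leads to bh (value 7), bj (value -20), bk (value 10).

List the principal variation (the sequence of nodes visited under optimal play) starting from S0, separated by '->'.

S0 -> M1 -> b -> k -> ah

f (Nadia): min(5, -11, -4) = -11
g (Nadia): min(12, -15) = -15
h (Nadia): min(-20, 8, 9) = -20
j (Nadia): min(3, 0, 12) = 0
a (Yuki): max(-11, -15, -20, 0) = 0
k (Nadia): min(-3, 0, -1) = -3
m (Nadia): min(-10, -13, -7) = -13
n (Nadia): min(16, -10, 5) = -10
p (Nadia): min(3, -7) = -7
b (Yuki): max(-3, -13, -10, -7) = -3
q (Nadia): min(12, 7) = 7
r (Nadia): min(3, 12, -18) = -18
c (Yuki): max(7, -18) = 7
M1 (Nadia): min(0, -3, 7) = -3
s (Nadia): min(-1, 14) = -1
t (Nadia): min(15, -9) = -9
d (Yuki): max(-1, -9) = -1
u (Nadia): min(-3, -18, -12) = -18
v (Nadia): min(7, -20, 10) = -20
e (Yuki): max(-18, -20) = -18
M2 (Nadia): min(-1, -18) = -18
S0 (Yuki): max(-3, -18) = -3
At S0, Yuki picks M1 (highest: -3).
At M1, Nadia picks b (lowest: -3).
At b, Yuki picks k (highest: -3).
At k, Nadia picks ah (lowest: -3).
Terminal value -3.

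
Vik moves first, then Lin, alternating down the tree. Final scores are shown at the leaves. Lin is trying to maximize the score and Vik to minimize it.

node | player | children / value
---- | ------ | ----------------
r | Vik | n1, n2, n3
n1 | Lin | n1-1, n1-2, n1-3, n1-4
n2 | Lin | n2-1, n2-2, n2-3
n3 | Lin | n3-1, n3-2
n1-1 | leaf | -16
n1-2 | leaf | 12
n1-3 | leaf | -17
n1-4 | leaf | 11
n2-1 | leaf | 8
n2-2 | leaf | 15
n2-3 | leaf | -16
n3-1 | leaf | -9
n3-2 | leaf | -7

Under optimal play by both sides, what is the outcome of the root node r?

n1 (Lin): max(-16, 12, -17, 11) = 12
n2 (Lin): max(8, 15, -16) = 15
n3 (Lin): max(-9, -7) = -7
r (Vik): min(12, 15, -7) = -7

-7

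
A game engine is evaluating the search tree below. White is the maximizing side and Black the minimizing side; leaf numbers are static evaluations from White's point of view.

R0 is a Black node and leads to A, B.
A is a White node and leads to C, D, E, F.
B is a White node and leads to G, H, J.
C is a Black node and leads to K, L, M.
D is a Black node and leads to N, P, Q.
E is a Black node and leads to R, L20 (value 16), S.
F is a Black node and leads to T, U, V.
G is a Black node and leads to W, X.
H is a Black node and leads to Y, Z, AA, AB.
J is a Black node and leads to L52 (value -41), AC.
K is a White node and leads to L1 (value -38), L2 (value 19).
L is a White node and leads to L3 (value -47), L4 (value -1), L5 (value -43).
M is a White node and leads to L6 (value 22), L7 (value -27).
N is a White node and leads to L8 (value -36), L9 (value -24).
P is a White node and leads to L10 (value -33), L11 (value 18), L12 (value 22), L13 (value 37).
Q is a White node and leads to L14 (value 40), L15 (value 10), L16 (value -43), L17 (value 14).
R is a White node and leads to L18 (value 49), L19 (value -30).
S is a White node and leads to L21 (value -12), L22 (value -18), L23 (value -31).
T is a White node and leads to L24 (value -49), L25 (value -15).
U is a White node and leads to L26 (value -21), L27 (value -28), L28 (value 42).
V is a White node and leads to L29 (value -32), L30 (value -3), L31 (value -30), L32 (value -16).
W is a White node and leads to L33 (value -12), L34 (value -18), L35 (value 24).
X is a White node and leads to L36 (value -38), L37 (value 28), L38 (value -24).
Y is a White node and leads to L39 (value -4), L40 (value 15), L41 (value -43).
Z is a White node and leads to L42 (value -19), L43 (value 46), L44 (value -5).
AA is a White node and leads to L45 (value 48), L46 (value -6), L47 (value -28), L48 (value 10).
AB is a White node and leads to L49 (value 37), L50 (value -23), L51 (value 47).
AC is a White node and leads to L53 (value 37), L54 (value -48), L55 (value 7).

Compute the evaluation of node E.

-12

R (White): max(49, -30) = 49
S (White): max(-12, -18, -31) = -12
E (Black): min(49, 16, -12) = -12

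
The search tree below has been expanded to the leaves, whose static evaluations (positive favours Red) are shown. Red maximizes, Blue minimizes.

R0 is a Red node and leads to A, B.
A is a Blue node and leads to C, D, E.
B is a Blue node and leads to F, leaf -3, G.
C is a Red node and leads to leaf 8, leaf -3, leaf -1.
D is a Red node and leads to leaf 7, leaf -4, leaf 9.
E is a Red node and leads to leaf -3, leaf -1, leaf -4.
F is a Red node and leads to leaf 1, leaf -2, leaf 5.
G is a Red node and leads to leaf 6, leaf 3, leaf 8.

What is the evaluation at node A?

-1

C (Red): max(8, -3, -1) = 8
D (Red): max(7, -4, 9) = 9
E (Red): max(-3, -1, -4) = -1
A (Blue): min(8, 9, -1) = -1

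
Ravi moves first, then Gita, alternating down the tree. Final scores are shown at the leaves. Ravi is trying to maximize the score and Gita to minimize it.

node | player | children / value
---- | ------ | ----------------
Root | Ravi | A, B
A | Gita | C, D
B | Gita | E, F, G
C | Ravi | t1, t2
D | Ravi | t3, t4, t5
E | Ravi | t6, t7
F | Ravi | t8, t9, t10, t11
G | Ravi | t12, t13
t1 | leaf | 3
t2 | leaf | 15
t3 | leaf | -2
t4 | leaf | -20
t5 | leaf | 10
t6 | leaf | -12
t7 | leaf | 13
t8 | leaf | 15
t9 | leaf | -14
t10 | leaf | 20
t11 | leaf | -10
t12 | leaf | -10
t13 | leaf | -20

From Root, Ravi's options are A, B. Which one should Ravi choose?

C (Ravi): max(3, 15) = 15
D (Ravi): max(-2, -20, 10) = 10
A (Gita): min(15, 10) = 10
E (Ravi): max(-12, 13) = 13
F (Ravi): max(15, -14, 20, -10) = 20
G (Ravi): max(-10, -20) = -10
B (Gita): min(13, 20, -10) = -10
Root (Ravi): max(10, -10) = 10
Ravi at Root wants the highest of {A=10, B=-10}, so chooses A.

A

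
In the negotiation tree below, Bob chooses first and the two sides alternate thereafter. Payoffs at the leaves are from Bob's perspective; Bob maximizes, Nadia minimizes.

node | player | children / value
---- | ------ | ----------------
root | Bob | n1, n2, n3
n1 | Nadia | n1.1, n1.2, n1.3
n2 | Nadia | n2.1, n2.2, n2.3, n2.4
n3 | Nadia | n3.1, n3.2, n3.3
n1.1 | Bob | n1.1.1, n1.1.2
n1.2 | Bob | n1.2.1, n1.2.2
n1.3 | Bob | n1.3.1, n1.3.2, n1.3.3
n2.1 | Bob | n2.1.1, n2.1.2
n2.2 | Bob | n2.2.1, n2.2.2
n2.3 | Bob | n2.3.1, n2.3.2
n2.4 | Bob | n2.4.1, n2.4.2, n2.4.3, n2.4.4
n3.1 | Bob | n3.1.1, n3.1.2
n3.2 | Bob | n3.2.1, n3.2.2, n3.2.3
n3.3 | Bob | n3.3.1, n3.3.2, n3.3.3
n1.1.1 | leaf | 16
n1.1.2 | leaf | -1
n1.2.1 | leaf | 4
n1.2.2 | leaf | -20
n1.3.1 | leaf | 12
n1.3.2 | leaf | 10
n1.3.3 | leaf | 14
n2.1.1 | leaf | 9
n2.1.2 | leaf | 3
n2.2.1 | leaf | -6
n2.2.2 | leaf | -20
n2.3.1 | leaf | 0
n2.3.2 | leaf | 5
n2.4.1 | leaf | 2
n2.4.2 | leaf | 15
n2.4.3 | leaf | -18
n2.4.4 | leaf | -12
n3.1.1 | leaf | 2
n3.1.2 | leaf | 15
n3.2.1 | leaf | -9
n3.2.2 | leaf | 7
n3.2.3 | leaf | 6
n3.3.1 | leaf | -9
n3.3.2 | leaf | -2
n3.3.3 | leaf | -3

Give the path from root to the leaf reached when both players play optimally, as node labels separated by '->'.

root -> n1 -> n1.2 -> n1.2.1

n1.1 (Bob): max(16, -1) = 16
n1.2 (Bob): max(4, -20) = 4
n1.3 (Bob): max(12, 10, 14) = 14
n1 (Nadia): min(16, 4, 14) = 4
n2.1 (Bob): max(9, 3) = 9
n2.2 (Bob): max(-6, -20) = -6
n2.3 (Bob): max(0, 5) = 5
n2.4 (Bob): max(2, 15, -18, -12) = 15
n2 (Nadia): min(9, -6, 5, 15) = -6
n3.1 (Bob): max(2, 15) = 15
n3.2 (Bob): max(-9, 7, 6) = 7
n3.3 (Bob): max(-9, -2, -3) = -2
n3 (Nadia): min(15, 7, -2) = -2
root (Bob): max(4, -6, -2) = 4
At root, Bob picks n1 (highest: 4).
At n1, Nadia picks n1.2 (lowest: 4).
At n1.2, Bob picks n1.2.1 (highest: 4).
Terminal value 4.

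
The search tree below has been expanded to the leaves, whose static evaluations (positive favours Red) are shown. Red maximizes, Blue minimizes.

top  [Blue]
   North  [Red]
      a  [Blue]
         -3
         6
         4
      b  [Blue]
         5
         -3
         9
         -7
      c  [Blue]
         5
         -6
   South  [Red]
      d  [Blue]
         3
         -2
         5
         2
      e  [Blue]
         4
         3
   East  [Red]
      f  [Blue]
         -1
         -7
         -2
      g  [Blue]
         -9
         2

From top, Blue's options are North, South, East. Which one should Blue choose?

a (Blue): min(-3, 6, 4) = -3
b (Blue): min(5, -3, 9, -7) = -7
c (Blue): min(5, -6) = -6
North (Red): max(-3, -7, -6) = -3
d (Blue): min(3, -2, 5, 2) = -2
e (Blue): min(4, 3) = 3
South (Red): max(-2, 3) = 3
f (Blue): min(-1, -7, -2) = -7
g (Blue): min(-9, 2) = -9
East (Red): max(-7, -9) = -7
top (Blue): min(-3, 3, -7) = -7
Blue at top wants the lowest of {North=-3, South=3, East=-7}, so chooses East.

East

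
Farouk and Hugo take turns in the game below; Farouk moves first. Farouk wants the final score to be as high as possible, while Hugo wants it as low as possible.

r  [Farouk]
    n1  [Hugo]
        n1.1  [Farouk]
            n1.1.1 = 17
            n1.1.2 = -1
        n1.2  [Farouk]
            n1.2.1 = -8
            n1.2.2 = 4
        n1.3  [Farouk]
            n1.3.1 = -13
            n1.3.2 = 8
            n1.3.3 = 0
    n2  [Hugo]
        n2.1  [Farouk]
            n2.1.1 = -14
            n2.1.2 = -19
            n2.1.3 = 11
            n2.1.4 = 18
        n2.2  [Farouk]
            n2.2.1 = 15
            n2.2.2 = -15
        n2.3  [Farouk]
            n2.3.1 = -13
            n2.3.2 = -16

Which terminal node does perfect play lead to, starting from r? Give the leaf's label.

n1.2.2

n1.1 (Farouk): max(17, -1) = 17
n1.2 (Farouk): max(-8, 4) = 4
n1.3 (Farouk): max(-13, 8, 0) = 8
n1 (Hugo): min(17, 4, 8) = 4
n2.1 (Farouk): max(-14, -19, 11, 18) = 18
n2.2 (Farouk): max(15, -15) = 15
n2.3 (Farouk): max(-13, -16) = -13
n2 (Hugo): min(18, 15, -13) = -13
r (Farouk): max(4, -13) = 4
At r, Farouk picks n1 (highest: 4).
At n1, Hugo picks n1.2 (lowest: 4).
At n1.2, Farouk picks n1.2.2 (highest: 4).
Terminal value 4.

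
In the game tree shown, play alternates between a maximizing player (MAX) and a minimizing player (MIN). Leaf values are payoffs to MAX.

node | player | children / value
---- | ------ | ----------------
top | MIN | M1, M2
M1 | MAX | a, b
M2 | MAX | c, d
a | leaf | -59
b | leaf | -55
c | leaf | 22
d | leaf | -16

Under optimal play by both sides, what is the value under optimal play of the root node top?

-55

M1 (MAX): max(-59, -55) = -55
M2 (MAX): max(22, -16) = 22
top (MIN): min(-55, 22) = -55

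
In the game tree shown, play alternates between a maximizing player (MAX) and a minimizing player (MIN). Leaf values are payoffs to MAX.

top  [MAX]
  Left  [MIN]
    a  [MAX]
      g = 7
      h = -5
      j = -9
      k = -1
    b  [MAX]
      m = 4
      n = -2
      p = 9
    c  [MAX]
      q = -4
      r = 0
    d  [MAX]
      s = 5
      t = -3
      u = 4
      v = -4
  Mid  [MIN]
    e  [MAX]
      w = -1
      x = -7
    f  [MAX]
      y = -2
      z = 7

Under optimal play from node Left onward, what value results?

a (MAX): max(7, -5, -9, -1) = 7
b (MAX): max(4, -2, 9) = 9
c (MAX): max(-4, 0) = 0
d (MAX): max(5, -3, 4, -4) = 5
Left (MIN): min(7, 9, 0, 5) = 0

0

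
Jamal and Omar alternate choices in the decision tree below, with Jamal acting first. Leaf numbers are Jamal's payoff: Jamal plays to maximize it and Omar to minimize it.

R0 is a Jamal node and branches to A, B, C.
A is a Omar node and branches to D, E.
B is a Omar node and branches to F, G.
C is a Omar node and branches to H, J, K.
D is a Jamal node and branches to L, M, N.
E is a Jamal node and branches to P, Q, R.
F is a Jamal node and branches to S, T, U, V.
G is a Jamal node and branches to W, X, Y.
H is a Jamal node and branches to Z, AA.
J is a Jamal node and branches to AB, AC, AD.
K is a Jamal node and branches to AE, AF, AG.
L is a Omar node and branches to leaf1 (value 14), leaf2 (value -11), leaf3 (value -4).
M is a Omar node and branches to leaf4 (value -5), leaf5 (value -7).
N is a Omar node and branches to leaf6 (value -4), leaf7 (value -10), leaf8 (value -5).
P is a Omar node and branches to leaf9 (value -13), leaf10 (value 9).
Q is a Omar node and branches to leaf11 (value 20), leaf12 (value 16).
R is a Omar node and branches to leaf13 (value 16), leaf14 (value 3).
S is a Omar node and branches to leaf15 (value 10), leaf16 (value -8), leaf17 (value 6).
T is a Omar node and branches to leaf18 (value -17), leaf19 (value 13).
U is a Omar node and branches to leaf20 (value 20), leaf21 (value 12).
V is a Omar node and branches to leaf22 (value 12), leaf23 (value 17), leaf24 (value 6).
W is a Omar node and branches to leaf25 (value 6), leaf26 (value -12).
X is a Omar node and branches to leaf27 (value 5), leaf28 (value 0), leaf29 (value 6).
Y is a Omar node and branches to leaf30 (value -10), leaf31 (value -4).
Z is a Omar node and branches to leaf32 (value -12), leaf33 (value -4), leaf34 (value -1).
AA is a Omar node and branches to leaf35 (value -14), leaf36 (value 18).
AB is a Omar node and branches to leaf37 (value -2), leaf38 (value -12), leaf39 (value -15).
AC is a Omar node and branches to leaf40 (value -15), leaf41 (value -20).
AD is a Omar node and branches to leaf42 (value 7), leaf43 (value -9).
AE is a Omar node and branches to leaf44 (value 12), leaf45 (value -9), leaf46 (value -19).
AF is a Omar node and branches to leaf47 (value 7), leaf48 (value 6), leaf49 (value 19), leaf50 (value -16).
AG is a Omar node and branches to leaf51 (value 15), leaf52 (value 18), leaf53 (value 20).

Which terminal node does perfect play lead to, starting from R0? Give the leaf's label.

L (Omar): min(14, -11, -4) = -11
M (Omar): min(-5, -7) = -7
N (Omar): min(-4, -10, -5) = -10
D (Jamal): max(-11, -7, -10) = -7
P (Omar): min(-13, 9) = -13
Q (Omar): min(20, 16) = 16
R (Omar): min(16, 3) = 3
E (Jamal): max(-13, 16, 3) = 16
A (Omar): min(-7, 16) = -7
S (Omar): min(10, -8, 6) = -8
T (Omar): min(-17, 13) = -17
U (Omar): min(20, 12) = 12
V (Omar): min(12, 17, 6) = 6
F (Jamal): max(-8, -17, 12, 6) = 12
W (Omar): min(6, -12) = -12
X (Omar): min(5, 0, 6) = 0
Y (Omar): min(-10, -4) = -10
G (Jamal): max(-12, 0, -10) = 0
B (Omar): min(12, 0) = 0
Z (Omar): min(-12, -4, -1) = -12
AA (Omar): min(-14, 18) = -14
H (Jamal): max(-12, -14) = -12
AB (Omar): min(-2, -12, -15) = -15
AC (Omar): min(-15, -20) = -20
AD (Omar): min(7, -9) = -9
J (Jamal): max(-15, -20, -9) = -9
AE (Omar): min(12, -9, -19) = -19
AF (Omar): min(7, 6, 19, -16) = -16
AG (Omar): min(15, 18, 20) = 15
K (Jamal): max(-19, -16, 15) = 15
C (Omar): min(-12, -9, 15) = -12
R0 (Jamal): max(-7, 0, -12) = 0
At R0, Jamal picks B (highest: 0).
At B, Omar picks G (lowest: 0).
At G, Jamal picks X (highest: 0).
At X, Omar picks leaf28 (lowest: 0).
Terminal value 0.

leaf28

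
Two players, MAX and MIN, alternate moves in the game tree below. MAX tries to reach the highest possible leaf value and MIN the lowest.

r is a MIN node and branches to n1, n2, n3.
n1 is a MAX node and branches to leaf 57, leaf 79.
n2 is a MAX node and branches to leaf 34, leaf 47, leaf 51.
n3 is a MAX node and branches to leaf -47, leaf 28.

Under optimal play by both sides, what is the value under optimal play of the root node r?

28

n1 (MAX): max(57, 79) = 79
n2 (MAX): max(34, 47, 51) = 51
n3 (MAX): max(-47, 28) = 28
r (MIN): min(79, 51, 28) = 28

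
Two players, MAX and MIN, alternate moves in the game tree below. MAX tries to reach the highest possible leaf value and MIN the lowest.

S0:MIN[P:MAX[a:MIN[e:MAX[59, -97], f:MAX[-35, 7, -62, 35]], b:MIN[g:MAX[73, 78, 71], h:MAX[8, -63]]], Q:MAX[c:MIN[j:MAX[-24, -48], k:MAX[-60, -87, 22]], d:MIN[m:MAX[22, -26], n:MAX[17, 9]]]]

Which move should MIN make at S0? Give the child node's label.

e (MAX): max(59, -97) = 59
f (MAX): max(-35, 7, -62, 35) = 35
a (MIN): min(59, 35) = 35
g (MAX): max(73, 78, 71) = 78
h (MAX): max(8, -63) = 8
b (MIN): min(78, 8) = 8
P (MAX): max(35, 8) = 35
j (MAX): max(-24, -48) = -24
k (MAX): max(-60, -87, 22) = 22
c (MIN): min(-24, 22) = -24
m (MAX): max(22, -26) = 22
n (MAX): max(17, 9) = 17
d (MIN): min(22, 17) = 17
Q (MAX): max(-24, 17) = 17
S0 (MIN): min(35, 17) = 17
MIN at S0 wants the lowest of {P=35, Q=17}, so chooses Q.

Q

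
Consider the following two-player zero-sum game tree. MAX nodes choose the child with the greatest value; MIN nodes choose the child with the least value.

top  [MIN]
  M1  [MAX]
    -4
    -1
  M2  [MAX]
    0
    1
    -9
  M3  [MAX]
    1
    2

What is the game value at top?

-1

M1 (MAX): max(-4, -1) = -1
M2 (MAX): max(0, 1, -9) = 1
M3 (MAX): max(1, 2) = 2
top (MIN): min(-1, 1, 2) = -1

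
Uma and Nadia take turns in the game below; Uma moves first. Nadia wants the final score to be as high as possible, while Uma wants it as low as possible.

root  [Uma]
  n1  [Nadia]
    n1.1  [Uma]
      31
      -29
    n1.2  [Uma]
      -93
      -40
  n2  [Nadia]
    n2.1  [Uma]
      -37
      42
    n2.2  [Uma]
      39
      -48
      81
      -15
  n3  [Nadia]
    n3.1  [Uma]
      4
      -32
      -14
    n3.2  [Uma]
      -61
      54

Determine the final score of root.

-37

n1.1 (Uma): min(31, -29) = -29
n1.2 (Uma): min(-93, -40) = -93
n1 (Nadia): max(-29, -93) = -29
n2.1 (Uma): min(-37, 42) = -37
n2.2 (Uma): min(39, -48, 81, -15) = -48
n2 (Nadia): max(-37, -48) = -37
n3.1 (Uma): min(4, -32, -14) = -32
n3.2 (Uma): min(-61, 54) = -61
n3 (Nadia): max(-32, -61) = -32
root (Uma): min(-29, -37, -32) = -37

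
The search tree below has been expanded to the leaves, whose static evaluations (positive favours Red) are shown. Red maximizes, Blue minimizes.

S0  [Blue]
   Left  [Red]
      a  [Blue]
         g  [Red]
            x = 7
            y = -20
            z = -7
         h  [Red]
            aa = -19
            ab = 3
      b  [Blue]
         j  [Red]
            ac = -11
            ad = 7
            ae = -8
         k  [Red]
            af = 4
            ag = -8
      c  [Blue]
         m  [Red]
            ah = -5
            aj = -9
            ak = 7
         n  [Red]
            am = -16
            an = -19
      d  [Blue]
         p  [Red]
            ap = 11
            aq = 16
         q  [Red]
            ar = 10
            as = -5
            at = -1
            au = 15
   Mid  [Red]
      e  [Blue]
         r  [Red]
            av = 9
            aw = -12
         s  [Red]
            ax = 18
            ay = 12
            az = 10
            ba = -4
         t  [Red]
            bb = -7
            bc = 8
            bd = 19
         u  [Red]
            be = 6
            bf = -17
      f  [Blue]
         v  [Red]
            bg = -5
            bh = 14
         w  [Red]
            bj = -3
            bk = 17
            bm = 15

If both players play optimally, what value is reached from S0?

14

g (Red): max(7, -20, -7) = 7
h (Red): max(-19, 3) = 3
a (Blue): min(7, 3) = 3
j (Red): max(-11, 7, -8) = 7
k (Red): max(4, -8) = 4
b (Blue): min(7, 4) = 4
m (Red): max(-5, -9, 7) = 7
n (Red): max(-16, -19) = -16
c (Blue): min(7, -16) = -16
p (Red): max(11, 16) = 16
q (Red): max(10, -5, -1, 15) = 15
d (Blue): min(16, 15) = 15
Left (Red): max(3, 4, -16, 15) = 15
r (Red): max(9, -12) = 9
s (Red): max(18, 12, 10, -4) = 18
t (Red): max(-7, 8, 19) = 19
u (Red): max(6, -17) = 6
e (Blue): min(9, 18, 19, 6) = 6
v (Red): max(-5, 14) = 14
w (Red): max(-3, 17, 15) = 17
f (Blue): min(14, 17) = 14
Mid (Red): max(6, 14) = 14
S0 (Blue): min(15, 14) = 14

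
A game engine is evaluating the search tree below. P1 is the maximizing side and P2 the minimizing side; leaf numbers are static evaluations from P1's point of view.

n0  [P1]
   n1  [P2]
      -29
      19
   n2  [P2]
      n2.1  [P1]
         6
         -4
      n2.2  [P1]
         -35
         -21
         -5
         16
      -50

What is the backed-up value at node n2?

-50

n2.1 (P1): max(6, -4) = 6
n2.2 (P1): max(-35, -21, -5, 16) = 16
n2 (P2): min(6, 16, -50) = -50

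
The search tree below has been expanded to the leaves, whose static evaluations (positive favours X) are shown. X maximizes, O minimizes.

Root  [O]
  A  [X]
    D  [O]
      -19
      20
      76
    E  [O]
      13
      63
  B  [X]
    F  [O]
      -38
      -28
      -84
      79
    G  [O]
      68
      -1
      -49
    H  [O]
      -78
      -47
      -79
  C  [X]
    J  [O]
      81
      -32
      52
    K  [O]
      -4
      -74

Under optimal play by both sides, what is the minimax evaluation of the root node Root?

D (O): min(-19, 20, 76) = -19
E (O): min(13, 63) = 13
A (X): max(-19, 13) = 13
F (O): min(-38, -28, -84, 79) = -84
G (O): min(68, -1, -49) = -49
H (O): min(-78, -47, -79) = -79
B (X): max(-84, -49, -79) = -49
J (O): min(81, -32, 52) = -32
K (O): min(-4, -74) = -74
C (X): max(-32, -74) = -32
Root (O): min(13, -49, -32) = -49

-49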